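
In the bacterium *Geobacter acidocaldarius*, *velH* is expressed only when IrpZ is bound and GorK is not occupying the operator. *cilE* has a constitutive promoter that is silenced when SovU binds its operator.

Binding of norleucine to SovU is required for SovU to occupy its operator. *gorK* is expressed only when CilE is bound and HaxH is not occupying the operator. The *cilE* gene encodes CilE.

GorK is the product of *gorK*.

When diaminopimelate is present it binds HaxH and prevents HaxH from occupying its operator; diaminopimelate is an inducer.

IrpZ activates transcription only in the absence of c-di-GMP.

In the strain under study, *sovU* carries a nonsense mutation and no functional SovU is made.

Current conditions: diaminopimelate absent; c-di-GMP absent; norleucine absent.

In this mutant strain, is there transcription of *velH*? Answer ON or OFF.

ON

SovU is non-functional in this strain, so it has no effect.
With no repressor bound, *cilE* is transcribed.
So CilE is produced and active.
Diaminopimelate is absent, so HaxH is active.
With repressor HaxH bound, *gorK* is not transcribed.
So GorK is not produced.
c-di-GMP is absent, so IrpZ is active.
No repressor is bound and IrpZ is active, so *velH* is transcribed.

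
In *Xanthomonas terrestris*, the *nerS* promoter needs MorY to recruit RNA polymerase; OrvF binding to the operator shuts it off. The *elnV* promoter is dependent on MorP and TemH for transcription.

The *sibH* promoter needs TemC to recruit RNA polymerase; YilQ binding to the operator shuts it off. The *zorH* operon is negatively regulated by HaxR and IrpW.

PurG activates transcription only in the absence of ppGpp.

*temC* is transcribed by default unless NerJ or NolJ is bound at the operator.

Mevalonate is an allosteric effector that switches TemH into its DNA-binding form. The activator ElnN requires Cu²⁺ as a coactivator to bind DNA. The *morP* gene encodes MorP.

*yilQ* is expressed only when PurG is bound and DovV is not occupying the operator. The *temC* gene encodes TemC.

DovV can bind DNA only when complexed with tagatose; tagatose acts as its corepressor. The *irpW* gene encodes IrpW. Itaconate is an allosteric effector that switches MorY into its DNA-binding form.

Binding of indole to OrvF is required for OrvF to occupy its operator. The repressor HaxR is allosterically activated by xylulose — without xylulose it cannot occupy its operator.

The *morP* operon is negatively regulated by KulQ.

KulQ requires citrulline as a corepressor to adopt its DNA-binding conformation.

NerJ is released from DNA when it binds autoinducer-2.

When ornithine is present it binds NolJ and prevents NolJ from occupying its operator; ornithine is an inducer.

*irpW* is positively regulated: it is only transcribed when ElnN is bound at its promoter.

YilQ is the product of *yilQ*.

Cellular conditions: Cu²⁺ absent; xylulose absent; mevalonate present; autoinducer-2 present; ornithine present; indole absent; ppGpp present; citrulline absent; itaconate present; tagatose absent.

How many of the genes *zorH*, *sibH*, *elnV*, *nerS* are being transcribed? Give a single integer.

Xylulose is absent, so HaxR is inactive.
Cu²⁺ is absent, so ElnN is inactive.
Required activator ElnN is absent, so *irpW* is not transcribed.
So IrpW is not produced.
With no repressor bound, *zorH* is transcribed.
→ *zorH* is ON.
ppGpp is present, so PurG is inactive.
Tagatose is absent, so DovV is inactive.
Required activator PurG is absent, so *yilQ* is not transcribed.
So YilQ is not produced.
Autoinducer-2 is present, so NerJ is inactive.
Ornithine is present, so NolJ is inactive.
With no repressor bound, *temC* is transcribed.
So TemC is produced and active.
No repressor is bound and TemC is active, so *sibH* is transcribed.
→ *sibH* is ON.
Citrulline is absent, so KulQ is inactive.
With no repressor bound, *morP* is transcribed.
So MorP is produced and active.
Mevalonate is present, so TemH is active.
No repressor is bound and MorP and TemH are active, so *elnV* is transcribed.
→ *elnV* is ON.
Indole is absent, so OrvF is inactive.
Itaconate is present, so MorY is active.
No repressor is bound and MorY is active, so *nerS* is transcribed.
→ *nerS* is ON.
4 of the 4 genes are transcribed.

4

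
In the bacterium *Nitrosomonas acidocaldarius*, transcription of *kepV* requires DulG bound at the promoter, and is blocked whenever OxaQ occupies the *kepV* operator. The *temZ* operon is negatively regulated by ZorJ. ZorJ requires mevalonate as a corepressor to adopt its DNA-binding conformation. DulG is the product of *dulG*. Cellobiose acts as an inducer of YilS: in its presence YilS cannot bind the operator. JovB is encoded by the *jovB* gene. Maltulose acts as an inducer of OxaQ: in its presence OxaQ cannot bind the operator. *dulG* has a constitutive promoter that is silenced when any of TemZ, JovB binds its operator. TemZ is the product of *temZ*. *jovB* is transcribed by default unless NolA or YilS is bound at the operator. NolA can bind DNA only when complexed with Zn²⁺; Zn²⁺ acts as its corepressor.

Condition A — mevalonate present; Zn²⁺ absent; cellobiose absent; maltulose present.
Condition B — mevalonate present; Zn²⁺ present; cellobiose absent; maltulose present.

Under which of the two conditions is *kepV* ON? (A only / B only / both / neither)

Condition A:
Mevalonate is present, so ZorJ is active.
With repressor ZorJ bound, *temZ* is not transcribed.
So TemZ is not produced.
Zn²⁺ is absent, so NolA is inactive.
Cellobiose is absent, so YilS is active.
With repressor YilS bound, *jovB* is not transcribed.
So JovB is not produced.
With no repressor bound, *dulG* is transcribed.
So DulG is produced and active.
Maltulose is present, so OxaQ is inactive.
No repressor is bound and DulG is active, so *kepV* is transcribed.
→ *kepV* is ON in A.
Condition B:
Mevalonate is present, so ZorJ is active.
With repressor ZorJ bound, *temZ* is not transcribed.
So TemZ is not produced.
Zn²⁺ is present, so NolA is active.
Cellobiose is absent, so YilS is active.
With repressor NolA bound, *jovB* is not transcribed.
So JovB is not produced.
With no repressor bound, *dulG* is transcribed.
So DulG is produced and active.
Maltulose is present, so OxaQ is inactive.
No repressor is bound and DulG is active, so *kepV* is transcribed.
→ *kepV* is ON in B.

both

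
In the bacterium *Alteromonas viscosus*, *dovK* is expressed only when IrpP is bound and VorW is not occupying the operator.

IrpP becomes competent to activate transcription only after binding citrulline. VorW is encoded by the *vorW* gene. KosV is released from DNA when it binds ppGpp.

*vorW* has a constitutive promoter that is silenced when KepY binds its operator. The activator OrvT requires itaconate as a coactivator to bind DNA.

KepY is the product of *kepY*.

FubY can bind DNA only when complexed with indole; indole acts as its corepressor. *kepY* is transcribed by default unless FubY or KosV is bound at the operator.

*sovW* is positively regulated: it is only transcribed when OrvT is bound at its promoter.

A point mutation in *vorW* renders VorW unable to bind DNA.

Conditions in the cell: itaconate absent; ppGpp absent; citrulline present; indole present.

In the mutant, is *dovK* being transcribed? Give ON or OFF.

ON

VorW is non-functional in this strain, so it has no effect.
Citrulline is present, so IrpP is active.
No repressor is bound and IrpP is active, so *dovK* is transcribed.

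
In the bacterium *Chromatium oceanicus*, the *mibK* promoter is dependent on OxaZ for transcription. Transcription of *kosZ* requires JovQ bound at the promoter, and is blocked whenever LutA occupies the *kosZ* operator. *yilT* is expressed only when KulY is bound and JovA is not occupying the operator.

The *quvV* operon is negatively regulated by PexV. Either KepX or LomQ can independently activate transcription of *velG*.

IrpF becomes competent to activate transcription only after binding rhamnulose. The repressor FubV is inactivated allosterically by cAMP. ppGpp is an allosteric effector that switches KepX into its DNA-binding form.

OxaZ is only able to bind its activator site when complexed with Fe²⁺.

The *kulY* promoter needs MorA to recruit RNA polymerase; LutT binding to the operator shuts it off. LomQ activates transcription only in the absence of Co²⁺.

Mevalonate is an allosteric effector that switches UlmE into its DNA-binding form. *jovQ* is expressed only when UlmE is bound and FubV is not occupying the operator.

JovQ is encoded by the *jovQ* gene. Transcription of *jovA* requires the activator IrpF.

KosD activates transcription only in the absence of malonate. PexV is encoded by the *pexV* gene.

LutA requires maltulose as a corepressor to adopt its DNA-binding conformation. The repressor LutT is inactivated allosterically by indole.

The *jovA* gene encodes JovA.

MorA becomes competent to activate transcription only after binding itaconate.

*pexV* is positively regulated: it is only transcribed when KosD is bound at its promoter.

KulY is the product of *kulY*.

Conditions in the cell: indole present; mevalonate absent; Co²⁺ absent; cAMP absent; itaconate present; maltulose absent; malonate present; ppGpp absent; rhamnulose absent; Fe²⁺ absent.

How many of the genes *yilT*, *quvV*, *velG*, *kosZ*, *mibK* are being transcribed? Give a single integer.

3

Itaconate is present, so MorA is active.
Indole is present, so LutT is inactive.
No repressor is bound and MorA is active, so *kulY* is transcribed.
So KulY is produced and active.
Rhamnulose is absent, so IrpF is inactive.
Required activator IrpF is absent, so *jovA* is not transcribed.
So JovA is not produced.
No repressor is bound and KulY is active, so *yilT* is transcribed.
→ *yilT* is ON.
Malonate is present, so KosD is inactive.
Required activator KosD is absent, so *pexV* is not transcribed.
So PexV is not produced.
With no repressor bound, *quvV* is transcribed.
→ *quvV* is ON.
ppGpp is absent, so KepX is inactive.
Co²⁺ is absent, so LomQ is active.
Activator LomQ is present, so *velG* is transcribed.
→ *velG* is ON.
Maltulose is absent, so LutA is inactive.
cAMP is absent, so FubV is active.
Mevalonate is absent, so UlmE is inactive.
With repressor FubV bound, *jovQ* is not transcribed.
So JovQ is not produced.
Required activator JovQ is absent, so *kosZ* is not transcribed.
→ *kosZ* is OFF.
Fe²⁺ is absent, so OxaZ is inactive.
Required activator OxaZ is absent, so *mibK* is not transcribed.
→ *mibK* is OFF.
3 of the 5 genes are transcribed.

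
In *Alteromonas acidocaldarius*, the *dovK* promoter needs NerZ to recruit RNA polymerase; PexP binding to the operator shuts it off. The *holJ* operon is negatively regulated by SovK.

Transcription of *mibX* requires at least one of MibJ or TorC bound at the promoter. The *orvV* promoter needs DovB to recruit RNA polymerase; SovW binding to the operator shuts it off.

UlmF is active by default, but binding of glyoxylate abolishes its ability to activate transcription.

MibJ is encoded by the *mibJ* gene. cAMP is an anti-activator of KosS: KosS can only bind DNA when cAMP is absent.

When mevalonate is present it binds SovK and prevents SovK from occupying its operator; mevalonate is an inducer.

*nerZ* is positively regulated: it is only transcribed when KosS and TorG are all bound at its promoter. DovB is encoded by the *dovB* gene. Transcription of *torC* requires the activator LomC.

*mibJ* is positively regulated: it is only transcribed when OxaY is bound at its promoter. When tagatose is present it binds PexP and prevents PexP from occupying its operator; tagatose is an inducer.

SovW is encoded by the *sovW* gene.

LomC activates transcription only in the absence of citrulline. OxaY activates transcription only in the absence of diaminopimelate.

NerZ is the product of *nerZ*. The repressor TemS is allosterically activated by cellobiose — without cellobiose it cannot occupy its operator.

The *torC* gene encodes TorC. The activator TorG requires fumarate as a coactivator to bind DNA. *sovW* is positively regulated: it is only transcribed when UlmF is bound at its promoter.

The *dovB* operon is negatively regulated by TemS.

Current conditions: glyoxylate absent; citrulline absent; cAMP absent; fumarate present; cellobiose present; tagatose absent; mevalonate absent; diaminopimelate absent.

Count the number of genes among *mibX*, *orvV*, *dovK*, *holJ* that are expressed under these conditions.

Diaminopimelate is absent, so OxaY is active.
No repressor is bound and OxaY is active, so *mibJ* is transcribed.
So MibJ is produced and active.
Citrulline is absent, so LomC is active.
No repressor is bound and LomC is active, so *torC* is transcribed.
So TorC is produced and active.
Activator MibJ is present, so *mibX* is transcribed.
→ *mibX* is ON.
Cellobiose is present, so TemS is active.
With repressor TemS bound, *dovB* is not transcribed.
So DovB is not produced.
Glyoxylate is absent, so UlmF is active.
No repressor is bound and UlmF is active, so *sovW* is transcribed.
So SovW is produced and active.
With repressor SovW bound, *orvV* is not transcribed.
→ *orvV* is OFF.
Tagatose is absent, so PexP is active.
cAMP is absent, so KosS is active.
Fumarate is present, so TorG is active.
No repressor is bound and KosS and TorG are active, so *nerZ* is transcribed.
So NerZ is produced and active.
With repressor PexP bound, *dovK* is not transcribed.
→ *dovK* is OFF.
Mevalonate is absent, so SovK is active.
With repressor SovK bound, *holJ* is not transcribed.
→ *holJ* is OFF.
1 of the 4 genes is transcribed.

1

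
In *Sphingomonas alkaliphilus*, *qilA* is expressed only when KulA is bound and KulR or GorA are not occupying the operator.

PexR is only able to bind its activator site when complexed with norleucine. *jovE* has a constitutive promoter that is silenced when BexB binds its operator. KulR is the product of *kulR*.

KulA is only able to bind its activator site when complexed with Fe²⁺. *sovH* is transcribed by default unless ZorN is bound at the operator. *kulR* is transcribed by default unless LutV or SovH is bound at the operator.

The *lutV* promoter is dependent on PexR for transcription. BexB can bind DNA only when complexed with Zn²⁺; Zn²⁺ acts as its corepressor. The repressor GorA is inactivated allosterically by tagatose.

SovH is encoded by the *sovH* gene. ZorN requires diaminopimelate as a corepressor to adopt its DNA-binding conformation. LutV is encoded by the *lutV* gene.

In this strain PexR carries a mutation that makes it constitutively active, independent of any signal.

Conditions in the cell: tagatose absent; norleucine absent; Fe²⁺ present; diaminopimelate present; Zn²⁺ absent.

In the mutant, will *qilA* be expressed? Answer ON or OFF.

PexR is constitutively active in this strain.
No repressor is bound and PexR is active, so *lutV* is transcribed.
So LutV is produced and active.
Diaminopimelate is present, so ZorN is active.
With repressor ZorN bound, *sovH* is not transcribed.
So SovH is not produced.
With repressor LutV bound, *kulR* is not transcribed.
So KulR is not produced.
Tagatose is absent, so GorA is active.
Fe²⁺ is present, so KulA is active.
With repressor GorA bound, *qilA* is not transcribed.

OFF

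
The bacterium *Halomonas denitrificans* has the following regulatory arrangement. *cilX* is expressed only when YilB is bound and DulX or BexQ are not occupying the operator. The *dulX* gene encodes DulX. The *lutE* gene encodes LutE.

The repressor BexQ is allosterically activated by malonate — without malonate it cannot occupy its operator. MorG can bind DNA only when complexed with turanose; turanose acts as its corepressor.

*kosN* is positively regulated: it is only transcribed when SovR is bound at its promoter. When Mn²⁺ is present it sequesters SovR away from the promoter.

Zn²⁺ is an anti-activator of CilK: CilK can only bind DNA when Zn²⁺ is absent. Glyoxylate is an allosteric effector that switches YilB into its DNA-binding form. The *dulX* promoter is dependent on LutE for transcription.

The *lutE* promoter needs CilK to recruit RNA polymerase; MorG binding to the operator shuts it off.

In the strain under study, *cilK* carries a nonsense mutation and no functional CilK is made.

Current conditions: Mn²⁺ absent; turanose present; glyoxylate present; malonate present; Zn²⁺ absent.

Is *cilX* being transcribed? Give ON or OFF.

OFF

Turanose is present, so MorG is active.
CilK is non-functional in this strain, so it has no effect.
With repressor MorG bound, *lutE* is not transcribed.
So LutE is not produced.
Required activator LutE is absent, so *dulX* is not transcribed.
So DulX is not produced.
Malonate is present, so BexQ is active.
Glyoxylate is present, so YilB is active.
With repressor BexQ bound, *cilX* is not transcribed.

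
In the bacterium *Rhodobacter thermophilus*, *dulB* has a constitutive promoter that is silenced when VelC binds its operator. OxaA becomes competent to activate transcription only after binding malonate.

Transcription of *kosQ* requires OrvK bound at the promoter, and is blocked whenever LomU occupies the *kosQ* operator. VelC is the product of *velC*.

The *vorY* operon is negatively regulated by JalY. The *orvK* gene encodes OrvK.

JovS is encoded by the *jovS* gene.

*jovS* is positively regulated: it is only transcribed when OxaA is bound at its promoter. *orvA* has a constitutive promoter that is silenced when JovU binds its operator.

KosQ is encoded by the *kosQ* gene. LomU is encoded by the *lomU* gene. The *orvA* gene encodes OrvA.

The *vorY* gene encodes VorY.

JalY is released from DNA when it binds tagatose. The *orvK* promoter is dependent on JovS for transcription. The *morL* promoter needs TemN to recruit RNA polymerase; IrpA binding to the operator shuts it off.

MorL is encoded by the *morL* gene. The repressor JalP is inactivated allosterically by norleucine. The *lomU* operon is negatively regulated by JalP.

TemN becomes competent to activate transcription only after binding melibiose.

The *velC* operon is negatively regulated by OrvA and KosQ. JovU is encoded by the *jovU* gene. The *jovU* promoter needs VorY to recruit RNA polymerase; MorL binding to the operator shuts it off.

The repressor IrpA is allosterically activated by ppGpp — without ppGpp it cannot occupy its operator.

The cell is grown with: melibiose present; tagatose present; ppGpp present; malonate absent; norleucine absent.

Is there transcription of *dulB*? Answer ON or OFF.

OFF

Tagatose is present, so JalY is inactive.
With no repressor bound, *vorY* is transcribed.
So VorY is produced and active.
ppGpp is present, so IrpA is active.
Melibiose is present, so TemN is active.
With repressor IrpA bound, *morL* is not transcribed.
So MorL is not produced.
No repressor is bound and VorY is active, so *jovU* is transcribed.
So JovU is produced and active.
With repressor JovU bound, *orvA* is not transcribed.
So OrvA is not produced.
Malonate is absent, so OxaA is inactive.
Required activator OxaA is absent, so *jovS* is not transcribed.
So JovS is not produced.
Required activator JovS is absent, so *orvK* is not transcribed.
So OrvK is not produced.
Norleucine is absent, so JalP is active.
With repressor JalP bound, *lomU* is not transcribed.
So LomU is not produced.
Required activator OrvK is absent, so *kosQ* is not transcribed.
So KosQ is not produced.
With no repressor bound, *velC* is transcribed.
So VelC is produced and active.
With repressor VelC bound, *dulB* is not transcribed.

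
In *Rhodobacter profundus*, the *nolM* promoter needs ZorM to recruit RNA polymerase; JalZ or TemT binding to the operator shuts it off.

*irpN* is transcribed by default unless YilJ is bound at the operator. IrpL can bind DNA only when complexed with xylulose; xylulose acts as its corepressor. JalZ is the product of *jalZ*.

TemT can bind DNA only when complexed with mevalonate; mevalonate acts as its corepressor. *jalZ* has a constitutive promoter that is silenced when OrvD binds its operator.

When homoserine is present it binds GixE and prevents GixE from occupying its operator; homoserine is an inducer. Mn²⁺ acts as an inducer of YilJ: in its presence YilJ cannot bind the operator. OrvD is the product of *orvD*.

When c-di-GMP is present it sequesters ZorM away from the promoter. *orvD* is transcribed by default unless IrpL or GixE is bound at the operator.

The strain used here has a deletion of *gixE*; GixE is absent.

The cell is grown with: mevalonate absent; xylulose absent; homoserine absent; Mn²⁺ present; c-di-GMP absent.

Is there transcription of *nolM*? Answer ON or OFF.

c-di-GMP is absent, so ZorM is active.
Xylulose is absent, so IrpL is inactive.
GixE is non-functional in this strain, so it has no effect.
With no repressor bound, *orvD* is transcribed.
So OrvD is produced and active.
With repressor OrvD bound, *jalZ* is not transcribed.
So JalZ is not produced.
Mevalonate is absent, so TemT is inactive.
No repressor is bound and ZorM is active, so *nolM* is transcribed.

ON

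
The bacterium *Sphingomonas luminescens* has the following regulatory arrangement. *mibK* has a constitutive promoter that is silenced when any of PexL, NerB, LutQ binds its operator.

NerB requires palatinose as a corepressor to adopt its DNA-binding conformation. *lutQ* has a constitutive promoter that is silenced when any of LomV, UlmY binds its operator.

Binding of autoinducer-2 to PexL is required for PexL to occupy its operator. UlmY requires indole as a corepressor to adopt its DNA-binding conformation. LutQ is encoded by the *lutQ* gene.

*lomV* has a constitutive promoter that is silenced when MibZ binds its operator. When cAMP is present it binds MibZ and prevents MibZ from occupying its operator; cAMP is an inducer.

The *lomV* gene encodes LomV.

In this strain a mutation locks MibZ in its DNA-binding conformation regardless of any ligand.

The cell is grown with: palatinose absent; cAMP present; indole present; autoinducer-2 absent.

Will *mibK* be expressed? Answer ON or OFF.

Autoinducer-2 is absent, so PexL is inactive.
Palatinose is absent, so NerB is inactive.
MibZ is constitutively active in this strain.
With repressor MibZ bound, *lomV* is not transcribed.
So LomV is not produced.
Indole is present, so UlmY is active.
With repressor UlmY bound, *lutQ* is not transcribed.
So LutQ is not produced.
With no repressor bound, *mibK* is transcribed.

ON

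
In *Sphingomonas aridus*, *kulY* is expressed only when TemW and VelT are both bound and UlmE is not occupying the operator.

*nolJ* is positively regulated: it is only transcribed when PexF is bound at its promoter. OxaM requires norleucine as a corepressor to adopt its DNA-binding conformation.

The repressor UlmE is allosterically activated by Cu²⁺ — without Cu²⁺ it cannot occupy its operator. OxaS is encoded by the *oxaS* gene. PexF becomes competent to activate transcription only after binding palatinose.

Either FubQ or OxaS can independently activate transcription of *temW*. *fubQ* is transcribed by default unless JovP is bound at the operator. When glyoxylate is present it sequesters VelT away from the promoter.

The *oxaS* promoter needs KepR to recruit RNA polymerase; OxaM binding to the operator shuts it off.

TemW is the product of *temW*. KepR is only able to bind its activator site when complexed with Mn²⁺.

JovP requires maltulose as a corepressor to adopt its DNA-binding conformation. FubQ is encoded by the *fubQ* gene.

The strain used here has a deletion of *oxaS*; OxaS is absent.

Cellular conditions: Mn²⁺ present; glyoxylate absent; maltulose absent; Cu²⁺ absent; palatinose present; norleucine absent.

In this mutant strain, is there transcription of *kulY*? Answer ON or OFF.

Maltulose is absent, so JovP is inactive.
With no repressor bound, *fubQ* is transcribed.
So FubQ is produced and active.
OxaS is non-functional in this strain, so it has no effect.
Activator FubQ is present, so *temW* is transcribed.
So TemW is produced and active.
Cu²⁺ is absent, so UlmE is inactive.
Glyoxylate is absent, so VelT is active.
No repressor is bound and TemW and VelT are active, so *kulY* is transcribed.

ON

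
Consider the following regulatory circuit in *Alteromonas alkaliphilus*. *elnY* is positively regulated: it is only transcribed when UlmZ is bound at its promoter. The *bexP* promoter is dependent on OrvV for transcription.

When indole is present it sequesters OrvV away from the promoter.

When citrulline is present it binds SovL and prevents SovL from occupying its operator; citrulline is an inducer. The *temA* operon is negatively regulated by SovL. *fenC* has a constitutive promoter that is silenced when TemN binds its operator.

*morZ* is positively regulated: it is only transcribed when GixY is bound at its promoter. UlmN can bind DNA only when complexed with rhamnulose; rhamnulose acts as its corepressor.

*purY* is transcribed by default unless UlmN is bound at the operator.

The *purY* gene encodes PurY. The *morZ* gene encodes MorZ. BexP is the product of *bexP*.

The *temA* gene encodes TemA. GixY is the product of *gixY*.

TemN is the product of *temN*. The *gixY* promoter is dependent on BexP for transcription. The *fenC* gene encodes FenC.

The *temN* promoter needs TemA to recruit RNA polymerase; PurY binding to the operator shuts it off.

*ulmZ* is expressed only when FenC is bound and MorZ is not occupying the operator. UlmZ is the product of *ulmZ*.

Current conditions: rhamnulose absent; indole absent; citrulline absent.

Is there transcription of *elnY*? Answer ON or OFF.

Indole is absent, so OrvV is active.
No repressor is bound and OrvV is active, so *bexP* is transcribed.
So BexP is produced and active.
No repressor is bound and BexP is active, so *gixY* is transcribed.
So GixY is produced and active.
No repressor is bound and GixY is active, so *morZ* is transcribed.
So MorZ is produced and active.
Citrulline is absent, so SovL is active.
With repressor SovL bound, *temA* is not transcribed.
So TemA is not produced.
Rhamnulose is absent, so UlmN is inactive.
With no repressor bound, *purY* is transcribed.
So PurY is produced and active.
With repressor PurY bound, *temN* is not transcribed.
So TemN is not produced.
With no repressor bound, *fenC* is transcribed.
So FenC is produced and active.
With repressor MorZ bound, *ulmZ* is not transcribed.
So UlmZ is not produced.
Required activator UlmZ is absent, so *elnY* is not transcribed.

OFF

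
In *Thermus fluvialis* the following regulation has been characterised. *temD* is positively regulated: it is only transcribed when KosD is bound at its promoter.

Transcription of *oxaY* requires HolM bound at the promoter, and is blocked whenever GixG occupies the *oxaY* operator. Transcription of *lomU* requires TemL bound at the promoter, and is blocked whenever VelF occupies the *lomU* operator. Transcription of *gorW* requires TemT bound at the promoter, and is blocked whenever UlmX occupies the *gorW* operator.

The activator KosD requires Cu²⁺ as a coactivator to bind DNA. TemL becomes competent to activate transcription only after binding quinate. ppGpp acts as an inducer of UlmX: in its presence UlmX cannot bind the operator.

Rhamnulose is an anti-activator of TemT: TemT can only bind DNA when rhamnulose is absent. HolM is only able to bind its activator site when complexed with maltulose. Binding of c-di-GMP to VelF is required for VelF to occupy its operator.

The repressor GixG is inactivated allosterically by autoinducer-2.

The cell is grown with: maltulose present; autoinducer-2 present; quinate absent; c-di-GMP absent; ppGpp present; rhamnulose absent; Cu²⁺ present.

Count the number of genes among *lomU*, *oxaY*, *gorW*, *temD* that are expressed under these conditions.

3

Quinate is absent, so TemL is inactive.
c-di-GMP is absent, so VelF is inactive.
Required activator TemL is absent, so *lomU* is not transcribed.
→ *lomU* is OFF.
Autoinducer-2 is present, so GixG is inactive.
Maltulose is present, so HolM is active.
No repressor is bound and HolM is active, so *oxaY* is transcribed.
→ *oxaY* is ON.
ppGpp is present, so UlmX is inactive.
Rhamnulose is absent, so TemT is active.
No repressor is bound and TemT is active, so *gorW* is transcribed.
→ *gorW* is ON.
Cu²⁺ is present, so KosD is active.
No repressor is bound and KosD is active, so *temD* is transcribed.
→ *temD* is ON.
3 of the 4 genes are transcribed.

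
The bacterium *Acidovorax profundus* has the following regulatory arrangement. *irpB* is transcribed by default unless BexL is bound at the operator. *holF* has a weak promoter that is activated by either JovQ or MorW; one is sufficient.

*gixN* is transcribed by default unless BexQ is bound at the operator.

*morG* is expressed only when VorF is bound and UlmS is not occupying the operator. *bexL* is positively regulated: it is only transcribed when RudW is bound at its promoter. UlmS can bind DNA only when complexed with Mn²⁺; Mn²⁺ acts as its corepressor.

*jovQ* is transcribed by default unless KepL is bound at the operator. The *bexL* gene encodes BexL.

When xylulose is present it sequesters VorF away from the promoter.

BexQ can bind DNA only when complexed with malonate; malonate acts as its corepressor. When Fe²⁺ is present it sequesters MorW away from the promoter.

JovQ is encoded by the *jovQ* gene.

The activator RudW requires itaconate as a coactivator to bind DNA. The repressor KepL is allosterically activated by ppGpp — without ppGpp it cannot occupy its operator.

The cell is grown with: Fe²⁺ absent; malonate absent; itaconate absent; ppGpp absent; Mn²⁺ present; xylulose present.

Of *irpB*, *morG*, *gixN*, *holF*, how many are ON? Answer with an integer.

3

Itaconate is absent, so RudW is inactive.
Required activator RudW is absent, so *bexL* is not transcribed.
So BexL is not produced.
With no repressor bound, *irpB* is transcribed.
→ *irpB* is ON.
Xylulose is present, so VorF is inactive.
Mn²⁺ is present, so UlmS is active.
With repressor UlmS bound, *morG* is not transcribed.
→ *morG* is OFF.
Malonate is absent, so BexQ is inactive.
With no repressor bound, *gixN* is transcribed.
→ *gixN* is ON.
ppGpp is absent, so KepL is inactive.
With no repressor bound, *jovQ* is transcribed.
So JovQ is produced and active.
Fe²⁺ is absent, so MorW is active.
Activator JovQ is present, so *holF* is transcribed.
→ *holF* is ON.
3 of the 4 genes are transcribed.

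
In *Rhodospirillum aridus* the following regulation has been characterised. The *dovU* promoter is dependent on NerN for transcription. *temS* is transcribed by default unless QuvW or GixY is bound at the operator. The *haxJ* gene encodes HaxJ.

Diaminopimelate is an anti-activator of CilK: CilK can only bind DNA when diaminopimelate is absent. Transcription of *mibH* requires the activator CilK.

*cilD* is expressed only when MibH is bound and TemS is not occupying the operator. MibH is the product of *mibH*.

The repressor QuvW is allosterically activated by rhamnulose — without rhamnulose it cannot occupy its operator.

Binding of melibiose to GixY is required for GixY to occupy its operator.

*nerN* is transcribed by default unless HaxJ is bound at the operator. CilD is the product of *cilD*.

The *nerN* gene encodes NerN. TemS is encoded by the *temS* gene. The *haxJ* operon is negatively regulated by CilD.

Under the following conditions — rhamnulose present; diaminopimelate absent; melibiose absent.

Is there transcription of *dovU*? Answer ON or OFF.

Diaminopimelate is absent, so CilK is active.
No repressor is bound and CilK is active, so *mibH* is transcribed.
So MibH is produced and active.
Rhamnulose is present, so QuvW is active.
Melibiose is absent, so GixY is inactive.
With repressor QuvW bound, *temS* is not transcribed.
So TemS is not produced.
No repressor is bound and MibH is active, so *cilD* is transcribed.
So CilD is produced and active.
With repressor CilD bound, *haxJ* is not transcribed.
So HaxJ is not produced.
With no repressor bound, *nerN* is transcribed.
So NerN is produced and active.
No repressor is bound and NerN is active, so *dovU* is transcribed.

ON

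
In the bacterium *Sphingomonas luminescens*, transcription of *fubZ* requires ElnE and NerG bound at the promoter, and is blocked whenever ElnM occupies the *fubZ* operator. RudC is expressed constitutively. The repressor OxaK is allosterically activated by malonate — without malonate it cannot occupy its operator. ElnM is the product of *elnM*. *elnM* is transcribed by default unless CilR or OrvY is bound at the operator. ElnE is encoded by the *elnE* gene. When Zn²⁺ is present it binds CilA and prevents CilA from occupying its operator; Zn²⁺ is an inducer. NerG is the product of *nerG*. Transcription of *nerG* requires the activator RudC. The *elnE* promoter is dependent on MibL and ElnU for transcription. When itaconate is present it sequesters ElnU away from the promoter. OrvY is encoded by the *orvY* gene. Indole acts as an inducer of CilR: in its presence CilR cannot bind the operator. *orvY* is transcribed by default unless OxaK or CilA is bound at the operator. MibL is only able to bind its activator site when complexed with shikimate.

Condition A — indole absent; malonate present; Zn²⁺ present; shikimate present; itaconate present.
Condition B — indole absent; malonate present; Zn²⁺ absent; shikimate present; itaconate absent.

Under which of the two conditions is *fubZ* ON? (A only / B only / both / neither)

B only

Condition A:
Indole is absent, so CilR is active.
Malonate is present, so OxaK is active.
Zn²⁺ is present, so CilA is inactive.
With repressor OxaK bound, *orvY* is not transcribed.
So OrvY is not produced.
With repressor CilR bound, *elnM* is not transcribed.
So ElnM is not produced.
Shikimate is present, so MibL is active.
Itaconate is present, so ElnU is inactive.
Required activator ElnU is absent, so *elnE* is not transcribed.
So ElnE is not produced.
RudC is produced constitutively and is active.
No repressor is bound and RudC is active, so *nerG* is transcribed.
So NerG is produced and active.
Required activator ElnE is absent, so *fubZ* is not transcribed.
→ *fubZ* is OFF in A.
Condition B:
Indole is absent, so CilR is active.
Malonate is present, so OxaK is active.
Zn²⁺ is absent, so CilA is active.
With repressor OxaK bound, *orvY* is not transcribed.
So OrvY is not produced.
With repressor CilR bound, *elnM* is not transcribed.
So ElnM is not produced.
Shikimate is present, so MibL is active.
Itaconate is absent, so ElnU is active.
No repressor is bound and MibL and ElnU are active, so *elnE* is transcribed.
So ElnE is produced and active.
RudC is produced constitutively and is active.
No repressor is bound and RudC is active, so *nerG* is transcribed.
So NerG is produced and active.
No repressor is bound and ElnE and NerG are active, so *fubZ* is transcribed.
→ *fubZ* is ON in B.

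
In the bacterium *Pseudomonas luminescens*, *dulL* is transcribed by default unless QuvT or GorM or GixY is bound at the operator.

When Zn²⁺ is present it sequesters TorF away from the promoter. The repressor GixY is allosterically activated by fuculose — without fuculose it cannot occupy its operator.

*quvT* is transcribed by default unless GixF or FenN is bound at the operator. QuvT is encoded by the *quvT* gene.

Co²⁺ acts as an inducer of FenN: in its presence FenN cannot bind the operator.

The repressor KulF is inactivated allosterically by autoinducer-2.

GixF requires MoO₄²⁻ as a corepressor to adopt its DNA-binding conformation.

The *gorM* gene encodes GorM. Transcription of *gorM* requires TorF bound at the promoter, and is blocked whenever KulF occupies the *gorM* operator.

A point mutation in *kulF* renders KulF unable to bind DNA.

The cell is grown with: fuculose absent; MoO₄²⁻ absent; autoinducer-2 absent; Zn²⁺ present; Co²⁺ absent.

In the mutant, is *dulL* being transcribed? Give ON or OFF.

ON

MoO₄²⁻ is absent, so GixF is inactive.
Co²⁺ is absent, so FenN is active.
With repressor FenN bound, *quvT* is not transcribed.
So QuvT is not produced.
KulF is non-functional in this strain, so it has no effect.
Zn²⁺ is present, so TorF is inactive.
Required activator TorF is absent, so *gorM* is not transcribed.
So GorM is not produced.
Fuculose is absent, so GixY is inactive.
With no repressor bound, *dulL* is transcribed.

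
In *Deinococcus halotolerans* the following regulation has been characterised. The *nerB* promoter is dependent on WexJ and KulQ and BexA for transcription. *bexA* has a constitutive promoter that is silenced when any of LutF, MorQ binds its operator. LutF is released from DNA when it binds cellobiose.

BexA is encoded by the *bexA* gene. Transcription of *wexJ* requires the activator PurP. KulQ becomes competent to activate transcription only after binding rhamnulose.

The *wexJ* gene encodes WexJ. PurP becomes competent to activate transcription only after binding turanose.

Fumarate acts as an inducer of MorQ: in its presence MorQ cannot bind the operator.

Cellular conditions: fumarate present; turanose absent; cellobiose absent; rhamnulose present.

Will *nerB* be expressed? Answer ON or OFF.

OFF

Turanose is absent, so PurP is inactive.
Required activator PurP is absent, so *wexJ* is not transcribed.
So WexJ is not produced.
Rhamnulose is present, so KulQ is active.
Cellobiose is absent, so LutF is active.
Fumarate is present, so MorQ is inactive.
With repressor LutF bound, *bexA* is not transcribed.
So BexA is not produced.
Required activator WexJ is absent, so *nerB* is not transcribed.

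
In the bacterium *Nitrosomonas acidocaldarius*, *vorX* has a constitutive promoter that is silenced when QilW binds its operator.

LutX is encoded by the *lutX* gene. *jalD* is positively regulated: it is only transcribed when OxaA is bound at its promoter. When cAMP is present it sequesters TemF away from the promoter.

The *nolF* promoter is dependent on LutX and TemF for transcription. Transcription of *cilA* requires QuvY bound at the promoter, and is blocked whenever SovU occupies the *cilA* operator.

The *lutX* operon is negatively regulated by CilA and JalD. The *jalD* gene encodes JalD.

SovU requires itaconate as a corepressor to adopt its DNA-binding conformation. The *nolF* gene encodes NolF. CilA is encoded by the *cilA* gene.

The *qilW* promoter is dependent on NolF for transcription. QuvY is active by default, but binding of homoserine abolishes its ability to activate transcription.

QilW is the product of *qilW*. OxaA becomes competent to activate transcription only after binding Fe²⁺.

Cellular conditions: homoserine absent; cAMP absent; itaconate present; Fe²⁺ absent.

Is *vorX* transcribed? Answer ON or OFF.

Homoserine is absent, so QuvY is active.
Itaconate is present, so SovU is active.
With repressor SovU bound, *cilA* is not transcribed.
So CilA is not produced.
Fe²⁺ is absent, so OxaA is inactive.
Required activator OxaA is absent, so *jalD* is not transcribed.
So JalD is not produced.
With no repressor bound, *lutX* is transcribed.
So LutX is produced and active.
cAMP is absent, so TemF is active.
No repressor is bound and LutX and TemF are active, so *nolF* is transcribed.
So NolF is produced and active.
No repressor is bound and NolF is active, so *qilW* is transcribed.
So QilW is produced and active.
With repressor QilW bound, *vorX* is not transcribed.

OFF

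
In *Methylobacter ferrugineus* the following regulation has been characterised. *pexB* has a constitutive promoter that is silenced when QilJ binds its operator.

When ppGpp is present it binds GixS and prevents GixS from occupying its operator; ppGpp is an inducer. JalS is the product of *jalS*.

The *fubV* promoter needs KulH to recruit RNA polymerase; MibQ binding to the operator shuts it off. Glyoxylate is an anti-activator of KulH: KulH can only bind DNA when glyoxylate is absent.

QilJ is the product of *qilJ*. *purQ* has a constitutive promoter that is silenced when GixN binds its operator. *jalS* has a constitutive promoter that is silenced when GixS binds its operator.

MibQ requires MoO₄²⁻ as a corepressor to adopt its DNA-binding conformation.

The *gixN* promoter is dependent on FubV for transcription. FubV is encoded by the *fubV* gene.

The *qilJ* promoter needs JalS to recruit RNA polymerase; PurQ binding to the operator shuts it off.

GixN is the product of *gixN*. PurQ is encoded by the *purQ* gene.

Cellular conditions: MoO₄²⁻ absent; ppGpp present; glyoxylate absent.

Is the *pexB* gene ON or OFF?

OFF

MoO₄²⁻ is absent, so MibQ is inactive.
Glyoxylate is absent, so KulH is active.
No repressor is bound and KulH is active, so *fubV* is transcribed.
So FubV is produced and active.
No repressor is bound and FubV is active, so *gixN* is transcribed.
So GixN is produced and active.
With repressor GixN bound, *purQ* is not transcribed.
So PurQ is not produced.
ppGpp is present, so GixS is inactive.
With no repressor bound, *jalS* is transcribed.
So JalS is produced and active.
No repressor is bound and JalS is active, so *qilJ* is transcribed.
So QilJ is produced and active.
With repressor QilJ bound, *pexB* is not transcribed.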